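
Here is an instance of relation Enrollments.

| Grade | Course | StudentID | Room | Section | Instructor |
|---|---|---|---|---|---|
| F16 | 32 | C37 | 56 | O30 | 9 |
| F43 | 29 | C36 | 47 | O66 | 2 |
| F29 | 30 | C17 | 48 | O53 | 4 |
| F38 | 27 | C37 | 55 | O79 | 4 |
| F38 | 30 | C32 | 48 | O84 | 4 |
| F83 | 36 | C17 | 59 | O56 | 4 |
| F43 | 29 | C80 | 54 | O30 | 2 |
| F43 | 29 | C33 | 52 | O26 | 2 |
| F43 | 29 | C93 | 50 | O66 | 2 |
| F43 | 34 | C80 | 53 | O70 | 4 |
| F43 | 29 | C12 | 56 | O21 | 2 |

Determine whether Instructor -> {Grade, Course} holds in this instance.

Instructor=9: 1 row → {Grade,Course} = (F16, 32) ✓
Instructor=2: 5 rows → {Grade,Course} = (F43, 29), (F43, 29), (F43, 29), (F43, 29), (F43, 29) ✓
Instructor=4: 5 rows → {Grade,Course} takes values {(F29, 30), (F38, 27), (F38, 30), (F83, 36), (F43, 34)} — violation
Two rows agree on Instructor but differ on {Grade, Course}, so Instructor -> {Grade, Course} does not hold.

No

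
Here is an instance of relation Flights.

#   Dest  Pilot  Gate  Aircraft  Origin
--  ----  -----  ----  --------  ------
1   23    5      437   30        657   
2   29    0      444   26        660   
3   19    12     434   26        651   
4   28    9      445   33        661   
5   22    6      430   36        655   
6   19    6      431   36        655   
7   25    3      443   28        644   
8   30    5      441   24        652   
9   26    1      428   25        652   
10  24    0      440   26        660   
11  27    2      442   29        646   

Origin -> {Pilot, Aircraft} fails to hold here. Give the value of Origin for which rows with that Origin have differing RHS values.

Origin=657: row 1 → {Pilot,Aircraft} = (5, 30) ✓
Origin=660: rows 2, 10 → {Pilot,Aircraft} = (0, 26), (0, 26) ✓
Origin=651: row 3 → {Pilot,Aircraft} = (12, 26) ✓
Origin=661: row 4 → {Pilot,Aircraft} = (9, 33) ✓
Origin=655: rows 5, 6 → {Pilot,Aircraft} = (6, 36), (6, 36) ✓
Origin=644: row 7 → {Pilot,Aircraft} = (3, 28) ✓
Origin=652: rows 8, 9 → {Pilot,Aircraft} takes values {(5, 24), (1, 25)} — violation
Origin=646: row 11 → {Pilot,Aircraft} = (2, 29) ✓
The only Origin value with inconsistent RHS is Origin=652.

652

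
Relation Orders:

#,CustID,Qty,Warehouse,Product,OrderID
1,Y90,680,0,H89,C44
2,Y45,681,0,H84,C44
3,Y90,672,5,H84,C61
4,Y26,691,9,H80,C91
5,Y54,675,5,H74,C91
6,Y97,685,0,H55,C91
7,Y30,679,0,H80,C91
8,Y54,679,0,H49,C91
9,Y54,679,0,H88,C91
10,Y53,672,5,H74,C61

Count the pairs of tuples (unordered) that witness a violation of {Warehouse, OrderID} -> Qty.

(Warehouse=0, OrderID=C44): violating pairs (1,2) — 1 pair.
(Warehouse=5, OrderID=C61): all 2 rows agree on Qty — 0 pairs.
(Warehouse=0, OrderID=C91): violating pairs (6,7), (6,8), (6,9) — 3 pairs.

4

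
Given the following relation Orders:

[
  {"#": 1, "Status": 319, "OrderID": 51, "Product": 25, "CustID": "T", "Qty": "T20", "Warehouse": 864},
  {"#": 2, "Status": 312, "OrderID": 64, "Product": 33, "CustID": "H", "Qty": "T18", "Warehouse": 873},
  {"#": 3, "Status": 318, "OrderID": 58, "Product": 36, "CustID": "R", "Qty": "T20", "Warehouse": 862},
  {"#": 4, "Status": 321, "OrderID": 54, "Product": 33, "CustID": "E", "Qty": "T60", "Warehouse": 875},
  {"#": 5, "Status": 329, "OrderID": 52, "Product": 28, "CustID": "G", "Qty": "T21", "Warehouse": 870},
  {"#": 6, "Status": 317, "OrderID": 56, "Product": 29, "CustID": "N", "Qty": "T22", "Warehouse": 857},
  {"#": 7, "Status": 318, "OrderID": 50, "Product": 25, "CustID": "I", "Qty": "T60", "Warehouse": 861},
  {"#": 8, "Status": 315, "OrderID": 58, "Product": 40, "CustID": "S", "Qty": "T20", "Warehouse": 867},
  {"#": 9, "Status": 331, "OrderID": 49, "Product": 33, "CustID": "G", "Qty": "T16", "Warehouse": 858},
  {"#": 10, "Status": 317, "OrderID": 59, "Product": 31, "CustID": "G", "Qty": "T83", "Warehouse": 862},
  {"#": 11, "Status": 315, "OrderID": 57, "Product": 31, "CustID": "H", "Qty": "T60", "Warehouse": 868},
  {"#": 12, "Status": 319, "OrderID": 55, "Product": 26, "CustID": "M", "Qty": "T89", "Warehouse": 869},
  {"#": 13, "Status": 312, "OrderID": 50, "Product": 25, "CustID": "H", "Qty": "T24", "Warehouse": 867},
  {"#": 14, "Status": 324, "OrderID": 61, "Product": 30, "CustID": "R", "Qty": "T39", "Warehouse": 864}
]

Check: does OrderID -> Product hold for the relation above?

OrderID=51: row 1 → Product = 25 ✓
OrderID=64: row 2 → Product = 33 ✓
OrderID=58: rows 3, 8 → Product takes values {36, 40} — violation
OrderID=54: row 4 → Product = 33 ✓
OrderID=52: row 5 → Product = 28 ✓
OrderID=56: row 6 → Product = 29 ✓
OrderID=50: rows 7, 13 → Product = 25, 25 ✓
OrderID=49: row 9 → Product = 33 ✓
OrderID=59: row 10 → Product = 31 ✓
OrderID=57: row 11 → Product = 31 ✓
OrderID=55: row 12 → Product = 26 ✓
OrderID=61: row 14 → Product = 30 ✓
Two rows agree on OrderID but differ on Product, so OrderID -> Product does not hold.

No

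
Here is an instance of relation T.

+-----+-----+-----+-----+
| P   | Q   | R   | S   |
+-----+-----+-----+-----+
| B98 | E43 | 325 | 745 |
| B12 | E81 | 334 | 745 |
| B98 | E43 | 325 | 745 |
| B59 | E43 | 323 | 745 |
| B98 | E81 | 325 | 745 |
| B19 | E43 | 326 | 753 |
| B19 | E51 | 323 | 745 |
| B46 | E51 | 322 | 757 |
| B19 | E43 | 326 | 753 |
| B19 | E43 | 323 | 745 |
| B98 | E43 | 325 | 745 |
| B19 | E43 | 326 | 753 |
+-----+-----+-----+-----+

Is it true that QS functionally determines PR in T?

No

(Q=E43, S=745): 5 rows → {P,R} takes values {(B98, 325), (B59, 323), (B19, 323)} — violation
(Q=E81, S=745): 2 rows → {P,R} takes values {(B12, 334), (B98, 325)} — violation
(Q=E43, S=753): 3 rows → {P,R} = (B19, 326), (B19, 326), (B19, 326) ✓
(Q=E51, S=745): 1 row → {P,R} = (B19, 323) ✓
(Q=E51, S=757): 1 row → {P,R} = (B46, 322) ✓
Two rows agree on QS but differ on PR, so QS -> PR does not hold.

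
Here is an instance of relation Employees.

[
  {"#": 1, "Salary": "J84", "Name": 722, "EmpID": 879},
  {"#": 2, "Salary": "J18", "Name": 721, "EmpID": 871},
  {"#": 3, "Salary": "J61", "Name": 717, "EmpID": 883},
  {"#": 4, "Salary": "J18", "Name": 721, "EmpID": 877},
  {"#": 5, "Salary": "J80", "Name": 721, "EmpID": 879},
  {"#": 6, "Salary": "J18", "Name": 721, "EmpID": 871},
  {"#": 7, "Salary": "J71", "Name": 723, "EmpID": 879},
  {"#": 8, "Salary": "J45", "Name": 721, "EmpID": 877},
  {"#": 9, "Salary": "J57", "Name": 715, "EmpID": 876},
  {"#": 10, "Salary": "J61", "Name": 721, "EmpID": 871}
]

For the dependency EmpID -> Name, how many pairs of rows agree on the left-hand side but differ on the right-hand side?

3

EmpID=879: violating pairs (1,5), (1,7), (5,7) — 3 pairs.
EmpID=871: all 3 rows agree on Name — 0 pairs.
EmpID=877: all 2 rows agree on Name — 0 pairs.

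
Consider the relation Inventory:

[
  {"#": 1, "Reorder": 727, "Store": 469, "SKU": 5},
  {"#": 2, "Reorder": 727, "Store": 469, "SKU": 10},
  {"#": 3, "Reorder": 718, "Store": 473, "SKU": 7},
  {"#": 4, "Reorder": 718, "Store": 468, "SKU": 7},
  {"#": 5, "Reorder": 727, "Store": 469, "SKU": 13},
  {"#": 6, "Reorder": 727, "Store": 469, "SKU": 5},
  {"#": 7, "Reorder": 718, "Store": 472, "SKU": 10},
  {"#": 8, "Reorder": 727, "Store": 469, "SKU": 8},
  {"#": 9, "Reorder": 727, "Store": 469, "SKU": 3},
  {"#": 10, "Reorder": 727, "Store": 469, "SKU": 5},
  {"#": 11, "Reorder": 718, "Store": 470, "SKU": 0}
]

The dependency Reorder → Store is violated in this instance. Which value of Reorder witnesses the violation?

718

Reorder=727: rows 1, 2, 5, 6, 8, 9, 10 → Store = 469, 469, 469, 469, 469, 469, 469 ✓
Reorder=718: rows 3, 4, 7, 11 → Store takes values {473, 468, 472, 470} — violation
The only Reorder value with inconsistent Store is Reorder=718.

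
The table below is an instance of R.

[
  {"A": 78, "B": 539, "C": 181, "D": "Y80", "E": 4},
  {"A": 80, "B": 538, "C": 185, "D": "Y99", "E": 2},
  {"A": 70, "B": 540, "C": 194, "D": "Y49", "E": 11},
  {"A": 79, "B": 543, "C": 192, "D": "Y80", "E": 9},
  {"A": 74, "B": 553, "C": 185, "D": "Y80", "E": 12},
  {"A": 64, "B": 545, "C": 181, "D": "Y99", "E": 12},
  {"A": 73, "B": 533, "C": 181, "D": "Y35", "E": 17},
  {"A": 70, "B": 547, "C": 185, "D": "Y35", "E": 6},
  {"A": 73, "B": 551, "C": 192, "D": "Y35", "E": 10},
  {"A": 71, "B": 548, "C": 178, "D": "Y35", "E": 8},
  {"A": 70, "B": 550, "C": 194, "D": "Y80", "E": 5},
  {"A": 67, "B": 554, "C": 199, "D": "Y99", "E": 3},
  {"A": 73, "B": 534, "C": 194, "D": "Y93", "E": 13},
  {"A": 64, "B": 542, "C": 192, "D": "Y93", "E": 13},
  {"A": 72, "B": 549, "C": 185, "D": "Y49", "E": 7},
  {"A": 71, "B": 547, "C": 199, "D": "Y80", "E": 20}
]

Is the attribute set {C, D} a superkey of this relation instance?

Yes

All 16 rows have distinct {C, D} values, so {C, D} → (all attributes) holds and {C, D} is a superkey.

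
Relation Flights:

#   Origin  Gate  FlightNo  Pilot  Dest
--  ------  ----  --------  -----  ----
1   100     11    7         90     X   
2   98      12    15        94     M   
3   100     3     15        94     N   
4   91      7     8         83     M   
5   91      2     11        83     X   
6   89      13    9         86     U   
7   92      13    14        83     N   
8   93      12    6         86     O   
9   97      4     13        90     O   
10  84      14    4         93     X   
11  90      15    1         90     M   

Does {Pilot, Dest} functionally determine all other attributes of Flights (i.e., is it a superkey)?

Yes

All 11 rows have distinct {Pilot, Dest} values, so {Pilot, Dest} → (all attributes) holds and {Pilot, Dest} is a superkey.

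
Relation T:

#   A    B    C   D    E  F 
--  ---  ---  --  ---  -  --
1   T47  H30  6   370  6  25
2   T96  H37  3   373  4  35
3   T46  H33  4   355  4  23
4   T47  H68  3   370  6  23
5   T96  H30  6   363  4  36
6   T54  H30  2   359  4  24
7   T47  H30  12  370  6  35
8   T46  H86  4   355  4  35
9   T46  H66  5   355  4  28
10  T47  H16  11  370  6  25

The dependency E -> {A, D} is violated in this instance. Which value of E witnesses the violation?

E=6: rows 1, 4, 7, 10 → {A,D} = (T47, 370), (T47, 370), (T47, 370), (T47, 370) ✓
E=4: rows 2, 3, 5, 6, 8, 9 → {A,D} takes values {(T96, 373), (T46, 355), (T96, 363), (T54, 359)} — violation
The only E value with inconsistent RHS is E=4.

4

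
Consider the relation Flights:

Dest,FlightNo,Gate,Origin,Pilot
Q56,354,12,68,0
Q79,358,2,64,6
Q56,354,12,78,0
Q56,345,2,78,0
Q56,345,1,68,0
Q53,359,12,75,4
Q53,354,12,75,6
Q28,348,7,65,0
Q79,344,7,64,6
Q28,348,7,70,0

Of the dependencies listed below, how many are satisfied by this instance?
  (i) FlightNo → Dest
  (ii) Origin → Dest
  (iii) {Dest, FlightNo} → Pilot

(i) FlightNo → Dest: FlightNo=354: 3 rows → Dest takes values {Q56, Q53} — violation — fails.
(ii) Origin → Dest: every LHS value maps to a single RHS value — holds.
(iii) {Dest, FlightNo} → Pilot: every LHS value maps to a single RHS value — holds.
2 of the 3 dependencies hold.

2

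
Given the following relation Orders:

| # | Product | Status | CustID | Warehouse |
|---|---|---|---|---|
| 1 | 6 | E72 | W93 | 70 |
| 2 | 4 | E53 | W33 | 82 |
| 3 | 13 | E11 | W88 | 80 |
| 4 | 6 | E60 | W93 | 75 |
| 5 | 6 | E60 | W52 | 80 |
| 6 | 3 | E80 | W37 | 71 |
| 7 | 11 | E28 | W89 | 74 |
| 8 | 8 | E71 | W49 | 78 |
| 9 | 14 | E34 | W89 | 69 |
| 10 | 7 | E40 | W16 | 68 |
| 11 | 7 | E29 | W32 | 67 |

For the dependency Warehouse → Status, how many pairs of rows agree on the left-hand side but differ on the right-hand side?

1

Warehouse=80: violating pairs (3,5) — 1 pair.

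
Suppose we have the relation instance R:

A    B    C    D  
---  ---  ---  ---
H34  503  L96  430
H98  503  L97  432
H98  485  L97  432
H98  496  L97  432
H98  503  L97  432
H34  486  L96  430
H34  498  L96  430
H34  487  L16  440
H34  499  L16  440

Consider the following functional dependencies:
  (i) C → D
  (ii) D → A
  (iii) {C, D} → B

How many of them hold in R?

(i) C → D: every LHS value maps to a single RHS value — holds.
(ii) D → A: every LHS value maps to a single RHS value — holds.
(iii) {C, D} → B: (C=L96, D=430): 3 rows → B takes values {503, 486, 498} — violation; (C=L97, D=432): 4 rows → B takes values {503, 485, 496} — violation; (C=L16, D=440): 2 rows → B takes values {487, 499} — violation — fails.
2 of the 3 dependencies hold.

2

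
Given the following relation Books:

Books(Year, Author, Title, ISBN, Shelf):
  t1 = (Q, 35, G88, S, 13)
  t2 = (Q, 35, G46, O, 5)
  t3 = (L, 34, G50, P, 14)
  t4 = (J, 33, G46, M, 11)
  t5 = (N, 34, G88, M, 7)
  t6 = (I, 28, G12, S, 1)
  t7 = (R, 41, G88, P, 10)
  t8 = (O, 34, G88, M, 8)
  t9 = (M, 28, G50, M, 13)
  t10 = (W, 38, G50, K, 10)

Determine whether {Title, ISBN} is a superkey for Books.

No

Rows 5 and 8 have the same {Title, ISBN} value (Title=G88, ISBN=M) but are distinct tuples, so {Title, ISBN} does not determine every attribute — not a superkey.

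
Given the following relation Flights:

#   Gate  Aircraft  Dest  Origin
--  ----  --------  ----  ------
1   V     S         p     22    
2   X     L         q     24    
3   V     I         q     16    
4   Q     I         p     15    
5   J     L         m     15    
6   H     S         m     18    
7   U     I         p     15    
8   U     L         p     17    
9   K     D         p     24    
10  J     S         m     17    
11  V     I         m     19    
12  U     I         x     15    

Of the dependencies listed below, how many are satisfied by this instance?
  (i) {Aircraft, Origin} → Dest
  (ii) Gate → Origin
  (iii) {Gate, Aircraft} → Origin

(i) {Aircraft, Origin} → Dest: (Aircraft=I, Origin=15): rows 4, 7, 12 → Dest takes values {p, x} — violation — fails.
(ii) Gate → Origin: Gate=V: rows 1, 3, 11 → Origin takes values {22, 16, 19} — violation; Gate=J: rows 5, 10 → Origin takes values {15, 17} — violation; Gate=U: rows 7, 8, 12 → Origin takes values {15, 17} — violation — fails.
(iii) {Gate, Aircraft} → Origin: (Gate=V, Aircraft=I): rows 3, 11 → Origin takes values {16, 19} — violation — fails.
None of the 3 dependencies hold.

0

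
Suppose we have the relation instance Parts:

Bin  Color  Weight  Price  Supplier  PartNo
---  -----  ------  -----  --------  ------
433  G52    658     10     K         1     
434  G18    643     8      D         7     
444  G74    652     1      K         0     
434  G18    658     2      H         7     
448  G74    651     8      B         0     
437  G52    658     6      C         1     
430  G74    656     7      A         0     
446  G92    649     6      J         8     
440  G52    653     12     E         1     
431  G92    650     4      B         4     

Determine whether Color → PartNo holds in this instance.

Color=G52: 3 rows → PartNo = 1, 1, 1 ✓
Color=G18: 2 rows → PartNo = 7, 7 ✓
Color=G74: 3 rows → PartNo = 0, 0, 0 ✓
Color=G92: 2 rows → PartNo takes values {8, 4} — violation
Two rows agree on Color but differ on PartNo, so Color → PartNo does not hold.

No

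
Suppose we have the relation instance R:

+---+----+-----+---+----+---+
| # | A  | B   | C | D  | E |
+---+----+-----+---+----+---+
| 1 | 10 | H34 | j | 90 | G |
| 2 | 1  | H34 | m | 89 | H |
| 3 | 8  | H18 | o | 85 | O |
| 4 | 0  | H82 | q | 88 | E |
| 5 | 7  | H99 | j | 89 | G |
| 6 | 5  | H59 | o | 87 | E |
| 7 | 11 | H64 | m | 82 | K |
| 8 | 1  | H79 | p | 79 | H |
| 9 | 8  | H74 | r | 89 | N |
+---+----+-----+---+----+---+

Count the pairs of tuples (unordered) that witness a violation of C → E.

2

C=j: all 2 rows agree on E — 0 pairs.
C=m: violating pairs (2,7) — 1 pair.
C=o: violating pairs (3,6) — 1 pair.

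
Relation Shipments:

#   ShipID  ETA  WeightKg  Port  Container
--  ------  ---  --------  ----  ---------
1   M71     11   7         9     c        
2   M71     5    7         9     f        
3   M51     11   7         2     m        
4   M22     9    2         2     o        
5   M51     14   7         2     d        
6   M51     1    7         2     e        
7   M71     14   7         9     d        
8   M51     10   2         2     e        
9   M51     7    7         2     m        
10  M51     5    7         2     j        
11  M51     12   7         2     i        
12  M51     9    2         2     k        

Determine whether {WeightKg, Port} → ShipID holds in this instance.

(WeightKg=7, Port=9): rows 1, 2, 7 → ShipID = M71, M71, M71 ✓
(WeightKg=7, Port=2): rows 3, 5, 6, 9, 10, 11 → ShipID = M51, M51, M51, M51, M51, M51 ✓
(WeightKg=2, Port=2): rows 4, 8, 12 → ShipID takes values {M22, M51} — violation
Two rows agree on {WeightKg, Port} but differ on ShipID, so {WeightKg, Port} → ShipID does not hold.

No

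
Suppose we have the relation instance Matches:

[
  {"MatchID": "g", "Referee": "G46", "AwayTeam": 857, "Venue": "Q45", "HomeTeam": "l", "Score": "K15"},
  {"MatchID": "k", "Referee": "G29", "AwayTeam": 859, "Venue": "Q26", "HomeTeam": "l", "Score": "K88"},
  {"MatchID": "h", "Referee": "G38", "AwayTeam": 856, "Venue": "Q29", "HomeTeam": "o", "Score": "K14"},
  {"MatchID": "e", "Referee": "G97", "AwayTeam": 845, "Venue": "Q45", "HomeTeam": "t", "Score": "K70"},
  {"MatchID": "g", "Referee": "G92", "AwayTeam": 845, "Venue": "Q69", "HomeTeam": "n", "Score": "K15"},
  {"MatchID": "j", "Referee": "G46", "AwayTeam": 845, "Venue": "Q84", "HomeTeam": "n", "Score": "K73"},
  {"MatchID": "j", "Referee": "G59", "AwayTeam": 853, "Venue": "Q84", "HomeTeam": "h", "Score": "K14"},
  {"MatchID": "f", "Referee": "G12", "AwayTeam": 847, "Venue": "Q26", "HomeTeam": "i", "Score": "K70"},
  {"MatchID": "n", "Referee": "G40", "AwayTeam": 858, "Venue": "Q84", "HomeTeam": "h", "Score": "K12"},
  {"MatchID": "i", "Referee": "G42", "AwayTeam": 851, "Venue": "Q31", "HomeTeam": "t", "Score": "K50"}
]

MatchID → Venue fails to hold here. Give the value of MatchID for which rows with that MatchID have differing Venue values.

MatchID=g: 2 rows → Venue takes values {Q45, Q69} — violation
MatchID=k: 1 row → Venue = Q26 ✓
MatchID=h: 1 row → Venue = Q29 ✓
MatchID=e: 1 row → Venue = Q45 ✓
MatchID=j: 2 rows → Venue = Q84, Q84 ✓
MatchID=f: 1 row → Venue = Q26 ✓
MatchID=n: 1 row → Venue = Q84 ✓
MatchID=i: 1 row → Venue = Q31 ✓
The only MatchID value with inconsistent Venue is MatchID=g.

g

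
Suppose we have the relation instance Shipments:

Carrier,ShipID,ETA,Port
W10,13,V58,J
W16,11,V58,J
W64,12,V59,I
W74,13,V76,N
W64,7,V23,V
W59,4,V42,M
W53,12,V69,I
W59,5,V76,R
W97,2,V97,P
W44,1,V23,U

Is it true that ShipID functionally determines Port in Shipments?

No

ShipID=13: 2 rows → Port takes values {J, N} — violation
ShipID=11: 1 row → Port = J ✓
ShipID=12: 2 rows → Port = I, I ✓
ShipID=7: 1 row → Port = V ✓
ShipID=4: 1 row → Port = M ✓
ShipID=5: 1 row → Port = R ✓
ShipID=2: 1 row → Port = P ✓
ShipID=1: 1 row → Port = U ✓
Two rows agree on ShipID but differ on Port, so ShipID → Port does not hold.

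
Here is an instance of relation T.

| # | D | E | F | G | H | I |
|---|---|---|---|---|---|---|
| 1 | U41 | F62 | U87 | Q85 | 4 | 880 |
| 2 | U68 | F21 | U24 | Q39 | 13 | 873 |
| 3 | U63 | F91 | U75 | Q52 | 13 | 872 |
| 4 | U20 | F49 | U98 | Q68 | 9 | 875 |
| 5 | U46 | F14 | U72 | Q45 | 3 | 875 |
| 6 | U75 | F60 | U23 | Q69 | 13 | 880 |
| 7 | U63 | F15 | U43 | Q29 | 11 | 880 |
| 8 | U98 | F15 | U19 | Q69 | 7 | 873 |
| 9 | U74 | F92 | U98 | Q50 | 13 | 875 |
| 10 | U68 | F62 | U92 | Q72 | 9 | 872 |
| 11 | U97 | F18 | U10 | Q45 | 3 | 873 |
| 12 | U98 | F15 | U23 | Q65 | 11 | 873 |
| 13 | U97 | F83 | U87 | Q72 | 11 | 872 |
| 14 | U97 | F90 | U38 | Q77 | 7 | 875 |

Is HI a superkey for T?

All 14 rows have distinct HI values, so HI → (all attributes) holds and HI is a superkey.

Yes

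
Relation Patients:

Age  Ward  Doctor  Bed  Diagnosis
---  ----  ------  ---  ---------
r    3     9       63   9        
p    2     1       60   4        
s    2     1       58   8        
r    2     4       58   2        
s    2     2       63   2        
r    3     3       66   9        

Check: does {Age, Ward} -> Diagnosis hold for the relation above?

(Age=r, Ward=3): 2 rows → Diagnosis = 9, 9 ✓
(Age=p, Ward=2): 1 row → Diagnosis = 4 ✓
(Age=s, Ward=2): 2 rows → Diagnosis takes values {8, 2} — violation
(Age=r, Ward=2): 1 row → Diagnosis = 2 ✓
Two rows agree on {Age, Ward} but differ on Diagnosis, so {Age, Ward} -> Diagnosis does not hold.

No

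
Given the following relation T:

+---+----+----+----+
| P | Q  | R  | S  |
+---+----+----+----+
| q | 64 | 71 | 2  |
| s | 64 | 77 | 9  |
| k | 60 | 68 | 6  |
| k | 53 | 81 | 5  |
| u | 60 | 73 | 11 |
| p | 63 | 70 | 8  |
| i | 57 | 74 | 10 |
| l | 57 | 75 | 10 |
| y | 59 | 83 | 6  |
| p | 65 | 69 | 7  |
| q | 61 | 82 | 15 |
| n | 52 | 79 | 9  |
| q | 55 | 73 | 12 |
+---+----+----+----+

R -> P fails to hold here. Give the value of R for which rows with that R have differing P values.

73

R=71: 1 row → P = q ✓
R=77: 1 row → P = s ✓
R=68: 1 row → P = k ✓
R=81: 1 row → P = k ✓
R=73: 2 rows → P takes values {u, q} — violation
R=70: 1 row → P = p ✓
R=74: 1 row → P = i ✓
R=75: 1 row → P = l ✓
R=83: 1 row → P = y ✓
R=69: 1 row → P = p ✓
R=82: 1 row → P = q ✓
R=79: 1 row → P = n ✓
The only R value with inconsistent P is R=73.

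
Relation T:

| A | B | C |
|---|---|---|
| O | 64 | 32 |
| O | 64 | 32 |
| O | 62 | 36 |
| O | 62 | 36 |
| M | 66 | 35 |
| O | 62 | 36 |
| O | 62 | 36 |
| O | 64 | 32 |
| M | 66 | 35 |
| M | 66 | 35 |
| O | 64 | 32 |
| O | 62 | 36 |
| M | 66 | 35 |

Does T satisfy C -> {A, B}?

C=32: 4 rows → {A,B} = (O, 64), (O, 64), (O, 64), (O, 64) ✓
C=36: 5 rows → {A,B} = (O, 62), (O, 62), (O, 62), (O, 62), (O, 62) ✓
C=35: 4 rows → {A,B} = (M, 66), (M, 66), (M, 66), (M, 66) ✓
Every C value is associated with a single {A, B} value, so C -> {A, B} holds.

Yes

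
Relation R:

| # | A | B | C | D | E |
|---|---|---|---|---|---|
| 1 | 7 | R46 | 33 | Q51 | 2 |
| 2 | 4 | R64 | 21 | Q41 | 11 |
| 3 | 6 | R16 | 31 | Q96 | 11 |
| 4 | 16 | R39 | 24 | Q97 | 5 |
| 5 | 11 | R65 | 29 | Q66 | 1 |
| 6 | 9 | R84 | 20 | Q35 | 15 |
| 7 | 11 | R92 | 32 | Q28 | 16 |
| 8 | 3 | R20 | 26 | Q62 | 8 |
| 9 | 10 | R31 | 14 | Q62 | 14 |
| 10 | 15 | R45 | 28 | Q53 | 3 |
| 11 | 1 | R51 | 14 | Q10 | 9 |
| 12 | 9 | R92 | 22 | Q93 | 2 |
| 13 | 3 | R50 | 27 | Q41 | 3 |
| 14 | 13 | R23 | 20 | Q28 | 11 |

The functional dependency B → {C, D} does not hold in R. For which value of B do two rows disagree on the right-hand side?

B=R46: row 1 → {C,D} = (33, Q51) ✓
B=R64: row 2 → {C,D} = (21, Q41) ✓
B=R16: row 3 → {C,D} = (31, Q96) ✓
B=R39: row 4 → {C,D} = (24, Q97) ✓
B=R65: row 5 → {C,D} = (29, Q66) ✓
B=R84: row 6 → {C,D} = (20, Q35) ✓
B=R92: rows 7, 12 → {C,D} takes values {(32, Q28), (22, Q93)} — violation
B=R20: row 8 → {C,D} = (26, Q62) ✓
B=R31: row 9 → {C,D} = (14, Q62) ✓
B=R45: row 10 → {C,D} = (28, Q53) ✓
B=R51: row 11 → {C,D} = (14, Q10) ✓
B=R50: row 13 → {C,D} = (27, Q41) ✓
B=R23: row 14 → {C,D} = (20, Q28) ✓
The only B value with inconsistent RHS is B=R92.

R92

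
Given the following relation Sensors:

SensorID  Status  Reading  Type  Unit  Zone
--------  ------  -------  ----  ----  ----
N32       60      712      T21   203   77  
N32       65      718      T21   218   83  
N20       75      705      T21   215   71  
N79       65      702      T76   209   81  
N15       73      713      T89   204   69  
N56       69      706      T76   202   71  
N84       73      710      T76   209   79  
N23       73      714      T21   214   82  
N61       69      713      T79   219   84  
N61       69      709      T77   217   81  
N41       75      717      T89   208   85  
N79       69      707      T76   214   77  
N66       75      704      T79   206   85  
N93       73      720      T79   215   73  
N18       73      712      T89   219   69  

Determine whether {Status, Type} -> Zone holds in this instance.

No

(Status=60, Type=T21): 1 row → Zone = 77 ✓
(Status=65, Type=T21): 1 row → Zone = 83 ✓
(Status=75, Type=T21): 1 row → Zone = 71 ✓
(Status=65, Type=T76): 1 row → Zone = 81 ✓
(Status=73, Type=T89): 2 rows → Zone = 69, 69 ✓
(Status=69, Type=T76): 2 rows → Zone takes values {71, 77} — violation
(Status=73, Type=T76): 1 row → Zone = 79 ✓
(Status=73, Type=T21): 1 row → Zone = 82 ✓
(Status=69, Type=T79): 1 row → Zone = 84 ✓
(Status=69, Type=T77): 1 row → Zone = 81 ✓
(Status=75, Type=T89): 1 row → Zone = 85 ✓
(Status=75, Type=T79): 1 row → Zone = 85 ✓
(Status=73, Type=T79): 1 row → Zone = 73 ✓
Two rows agree on {Status, Type} but differ on Zone, so {Status, Type} -> Zone does not hold.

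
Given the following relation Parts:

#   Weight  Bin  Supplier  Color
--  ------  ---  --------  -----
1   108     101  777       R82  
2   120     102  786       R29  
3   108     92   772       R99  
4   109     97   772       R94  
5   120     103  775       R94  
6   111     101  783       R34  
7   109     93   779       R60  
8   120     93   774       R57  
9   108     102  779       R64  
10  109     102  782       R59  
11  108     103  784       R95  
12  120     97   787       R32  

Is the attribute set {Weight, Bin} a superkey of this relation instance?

All 12 rows have distinct {Weight, Bin} values, so {Weight, Bin} → (all attributes) holds and {Weight, Bin} is a superkey.

Yes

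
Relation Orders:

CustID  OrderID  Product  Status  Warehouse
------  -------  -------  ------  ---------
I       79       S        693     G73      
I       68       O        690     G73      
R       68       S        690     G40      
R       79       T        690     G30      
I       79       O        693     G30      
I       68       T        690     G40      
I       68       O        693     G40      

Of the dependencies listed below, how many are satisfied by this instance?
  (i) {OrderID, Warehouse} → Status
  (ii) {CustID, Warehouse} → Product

(i) {OrderID, Warehouse} → Status: (OrderID=68, Warehouse=G40): 3 rows → Status takes values {690, 693} — violation; (OrderID=79, Warehouse=G30): 2 rows → Status takes values {690, 693} — violation — fails.
(ii) {CustID, Warehouse} → Product: (CustID=I, Warehouse=G73): 2 rows → Product takes values {S, O} — violation; (CustID=I, Warehouse=G40): 2 rows → Product takes values {T, O} — violation — fails.
None of the 2 dependencies hold.

0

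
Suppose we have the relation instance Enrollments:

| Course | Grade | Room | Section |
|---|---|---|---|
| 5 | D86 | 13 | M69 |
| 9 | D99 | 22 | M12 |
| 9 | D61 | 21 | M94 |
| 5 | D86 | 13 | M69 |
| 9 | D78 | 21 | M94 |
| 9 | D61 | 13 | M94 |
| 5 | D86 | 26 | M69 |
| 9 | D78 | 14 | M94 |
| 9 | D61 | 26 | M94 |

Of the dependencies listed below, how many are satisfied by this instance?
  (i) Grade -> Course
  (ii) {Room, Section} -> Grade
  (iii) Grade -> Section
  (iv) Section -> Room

2

(i) Grade -> Course: every LHS value maps to a single RHS value — holds.
(ii) {Room, Section} -> Grade: (Room=21, Section=M94): 2 rows → Grade takes values {D61, D78} — violation — fails.
(iii) Grade -> Section: every LHS value maps to a single RHS value — holds.
(iv) Section -> Room: Section=M69: 3 rows → Room takes values {13, 26} — violation; Section=M94: 5 rows → Room takes values {21, 13, 14, 26} — violation — fails.
2 of the 4 dependencies hold.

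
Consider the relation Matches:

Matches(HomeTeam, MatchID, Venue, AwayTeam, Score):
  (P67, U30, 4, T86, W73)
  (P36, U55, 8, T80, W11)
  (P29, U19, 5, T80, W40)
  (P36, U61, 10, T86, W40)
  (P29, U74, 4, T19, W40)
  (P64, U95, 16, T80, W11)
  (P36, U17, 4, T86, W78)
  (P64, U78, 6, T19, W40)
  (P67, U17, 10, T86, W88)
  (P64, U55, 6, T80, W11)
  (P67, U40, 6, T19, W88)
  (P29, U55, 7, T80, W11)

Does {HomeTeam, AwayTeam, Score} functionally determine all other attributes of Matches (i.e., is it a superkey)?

No

Two distinct rows share (HomeTeam=P64, AwayTeam=T80, Score=W11), so {HomeTeam, AwayTeam, Score} does not determine every attribute — not a superkey.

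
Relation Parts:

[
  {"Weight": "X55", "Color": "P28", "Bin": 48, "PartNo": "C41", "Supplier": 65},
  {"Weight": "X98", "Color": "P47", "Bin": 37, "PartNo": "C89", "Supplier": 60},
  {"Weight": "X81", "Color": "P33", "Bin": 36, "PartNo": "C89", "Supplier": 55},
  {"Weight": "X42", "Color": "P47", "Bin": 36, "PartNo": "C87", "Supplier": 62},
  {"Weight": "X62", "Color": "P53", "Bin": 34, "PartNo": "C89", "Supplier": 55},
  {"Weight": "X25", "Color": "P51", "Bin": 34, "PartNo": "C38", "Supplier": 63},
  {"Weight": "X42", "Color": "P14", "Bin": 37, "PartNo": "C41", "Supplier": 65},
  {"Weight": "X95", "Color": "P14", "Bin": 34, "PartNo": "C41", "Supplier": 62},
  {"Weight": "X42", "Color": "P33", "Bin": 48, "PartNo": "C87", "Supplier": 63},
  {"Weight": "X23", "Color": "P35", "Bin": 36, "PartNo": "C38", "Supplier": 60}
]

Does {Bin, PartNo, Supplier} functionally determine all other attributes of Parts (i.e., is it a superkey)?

Yes

All 10 rows have distinct {Bin, PartNo, Supplier} values, so {Bin, PartNo, Supplier} → (all attributes) holds and {Bin, PartNo, Supplier} is a superkey.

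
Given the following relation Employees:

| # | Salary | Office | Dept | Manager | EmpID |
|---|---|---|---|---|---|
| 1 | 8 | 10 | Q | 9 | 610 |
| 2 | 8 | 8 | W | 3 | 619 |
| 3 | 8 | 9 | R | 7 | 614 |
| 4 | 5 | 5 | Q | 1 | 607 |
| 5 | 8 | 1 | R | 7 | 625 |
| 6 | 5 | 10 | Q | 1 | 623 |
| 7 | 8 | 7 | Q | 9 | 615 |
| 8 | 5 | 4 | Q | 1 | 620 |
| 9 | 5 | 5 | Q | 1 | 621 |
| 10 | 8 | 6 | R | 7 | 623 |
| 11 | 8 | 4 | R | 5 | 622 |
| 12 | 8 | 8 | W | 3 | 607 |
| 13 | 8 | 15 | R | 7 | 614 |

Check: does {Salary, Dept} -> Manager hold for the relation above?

No

(Salary=8, Dept=Q): rows 1, 7 → Manager = 9, 9 ✓
(Salary=8, Dept=W): rows 2, 12 → Manager = 3, 3 ✓
(Salary=8, Dept=R): rows 3, 5, 10, 11, 13 → Manager takes values {7, 5} — violation
(Salary=5, Dept=Q): rows 4, 6, 8, 9 → Manager = 1, 1, 1, 1 ✓
Two rows agree on {Salary, Dept} but differ on Manager, so {Salary, Dept} -> Manager does not hold.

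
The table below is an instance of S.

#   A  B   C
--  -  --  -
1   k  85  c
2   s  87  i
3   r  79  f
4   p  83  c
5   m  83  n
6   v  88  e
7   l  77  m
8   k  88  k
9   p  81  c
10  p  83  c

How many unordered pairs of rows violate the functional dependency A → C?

1

A=k: violating pairs (1,8) — 1 pair.
A=p: all 3 rows agree on C — 0 pairs.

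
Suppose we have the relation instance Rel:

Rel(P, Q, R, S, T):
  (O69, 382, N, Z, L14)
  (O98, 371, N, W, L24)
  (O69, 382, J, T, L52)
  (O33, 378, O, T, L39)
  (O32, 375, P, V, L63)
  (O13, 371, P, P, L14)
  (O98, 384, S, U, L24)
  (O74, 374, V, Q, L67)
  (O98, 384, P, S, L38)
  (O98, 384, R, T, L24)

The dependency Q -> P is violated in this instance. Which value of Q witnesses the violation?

371

Q=382: 2 rows → P = O69, O69 ✓
Q=371: 2 rows → P takes values {O98, O13} — violation
Q=378: 1 row → P = O33 ✓
Q=375: 1 row → P = O32 ✓
Q=384: 3 rows → P = O98, O98, O98 ✓
Q=374: 1 row → P = O74 ✓
The only Q value with inconsistent P is Q=371.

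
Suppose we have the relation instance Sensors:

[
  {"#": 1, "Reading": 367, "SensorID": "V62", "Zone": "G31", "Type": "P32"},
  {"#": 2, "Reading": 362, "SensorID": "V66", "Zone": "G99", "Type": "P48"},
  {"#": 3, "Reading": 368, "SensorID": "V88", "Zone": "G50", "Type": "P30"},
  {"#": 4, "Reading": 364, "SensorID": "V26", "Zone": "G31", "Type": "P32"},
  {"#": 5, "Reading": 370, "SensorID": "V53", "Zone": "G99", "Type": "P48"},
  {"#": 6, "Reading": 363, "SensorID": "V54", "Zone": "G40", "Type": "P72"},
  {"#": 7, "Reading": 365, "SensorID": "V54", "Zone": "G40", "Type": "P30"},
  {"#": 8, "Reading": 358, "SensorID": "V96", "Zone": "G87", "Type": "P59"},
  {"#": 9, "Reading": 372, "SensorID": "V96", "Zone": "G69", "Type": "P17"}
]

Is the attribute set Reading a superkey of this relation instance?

All 9 rows have distinct Reading values, so Reading → (all attributes) holds and Reading is a superkey.

Yes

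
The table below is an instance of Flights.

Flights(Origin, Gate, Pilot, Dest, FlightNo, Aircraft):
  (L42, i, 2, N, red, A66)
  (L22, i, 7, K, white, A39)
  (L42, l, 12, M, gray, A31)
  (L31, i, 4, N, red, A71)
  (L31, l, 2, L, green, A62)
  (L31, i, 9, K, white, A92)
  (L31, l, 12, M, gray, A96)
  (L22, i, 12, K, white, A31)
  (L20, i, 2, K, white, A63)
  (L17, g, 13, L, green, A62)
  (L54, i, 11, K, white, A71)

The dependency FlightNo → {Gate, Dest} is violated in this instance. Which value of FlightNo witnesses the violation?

FlightNo=red: 2 rows → {Gate,Dest} = (i, N), (i, N) ✓
FlightNo=white: 5 rows → {Gate,Dest} = (i, K), (i, K), (i, K), (i, K), (i, K) ✓
FlightNo=gray: 2 rows → {Gate,Dest} = (l, M), (l, M) ✓
FlightNo=green: 2 rows → {Gate,Dest} takes values {(l, L), (g, L)} — violation
The only FlightNo value with inconsistent RHS is FlightNo=green.

green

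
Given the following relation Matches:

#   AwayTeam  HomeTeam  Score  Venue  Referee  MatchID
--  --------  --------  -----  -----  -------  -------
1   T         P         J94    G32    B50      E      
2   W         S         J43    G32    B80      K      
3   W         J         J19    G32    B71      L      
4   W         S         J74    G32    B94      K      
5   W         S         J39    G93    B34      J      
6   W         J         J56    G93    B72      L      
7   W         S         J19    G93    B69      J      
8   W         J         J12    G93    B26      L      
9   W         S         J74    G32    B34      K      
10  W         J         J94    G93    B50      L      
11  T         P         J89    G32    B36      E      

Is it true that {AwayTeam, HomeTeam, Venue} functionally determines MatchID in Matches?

(AwayTeam=T, HomeTeam=P, Venue=G32): rows 1, 11 → MatchID = E, E ✓
(AwayTeam=W, HomeTeam=S, Venue=G32): rows 2, 4, 9 → MatchID = K, K, K ✓
(AwayTeam=W, HomeTeam=J, Venue=G32): row 3 → MatchID = L ✓
(AwayTeam=W, HomeTeam=S, Venue=G93): rows 5, 7 → MatchID = J, J ✓
(AwayTeam=W, HomeTeam=J, Venue=G93): rows 6, 8, 10 → MatchID = L, L, L ✓
Every {AwayTeam, HomeTeam, Venue} value is associated with a single MatchID value, so {AwayTeam, HomeTeam, Venue} → MatchID holds.

Yes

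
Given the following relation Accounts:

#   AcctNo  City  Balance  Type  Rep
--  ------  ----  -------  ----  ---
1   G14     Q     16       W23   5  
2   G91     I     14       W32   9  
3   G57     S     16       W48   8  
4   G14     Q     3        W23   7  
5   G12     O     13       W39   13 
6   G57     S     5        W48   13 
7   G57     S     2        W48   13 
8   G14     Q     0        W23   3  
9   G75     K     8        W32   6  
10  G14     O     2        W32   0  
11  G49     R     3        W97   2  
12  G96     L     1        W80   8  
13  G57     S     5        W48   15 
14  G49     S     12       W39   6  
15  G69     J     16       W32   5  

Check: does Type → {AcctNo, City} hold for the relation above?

No

Type=W23: rows 1, 4, 8 → {AcctNo,City} = (G14, Q), (G14, Q), (G14, Q) ✓
Type=W32: rows 2, 9, 10, 15 → {AcctNo,City} takes values {(G91, I), (G75, K), (G14, O), (G69, J)} — violation
Type=W48: rows 3, 6, 7, 13 → {AcctNo,City} = (G57, S), (G57, S), (G57, S), (G57, S) ✓
Type=W39: rows 5, 14 → {AcctNo,City} takes values {(G12, O), (G49, S)} — violation
Type=W97: row 11 → {AcctNo,City} = (G49, R) ✓
Type=W80: row 12 → {AcctNo,City} = (G96, L) ✓
Two rows agree on Type but differ on {AcctNo, City}, so Type → {AcctNo, City} does not hold.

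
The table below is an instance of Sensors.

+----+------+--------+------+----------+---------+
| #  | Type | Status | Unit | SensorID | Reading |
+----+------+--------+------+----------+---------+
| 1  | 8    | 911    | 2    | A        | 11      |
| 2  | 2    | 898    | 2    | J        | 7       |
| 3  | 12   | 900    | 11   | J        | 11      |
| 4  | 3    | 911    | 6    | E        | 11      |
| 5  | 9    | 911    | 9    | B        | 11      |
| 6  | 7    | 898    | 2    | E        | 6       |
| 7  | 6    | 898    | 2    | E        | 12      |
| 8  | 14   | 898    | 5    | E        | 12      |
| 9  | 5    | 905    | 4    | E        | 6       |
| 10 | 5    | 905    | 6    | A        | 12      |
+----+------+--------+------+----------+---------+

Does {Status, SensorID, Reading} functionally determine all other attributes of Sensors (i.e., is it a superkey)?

No

Rows 7 and 8 have the same {Status, SensorID, Reading} value (Status=898, SensorID=E, Reading=12) but are distinct tuples, so {Status, SensorID, Reading} does not determine every attribute — not a superkey.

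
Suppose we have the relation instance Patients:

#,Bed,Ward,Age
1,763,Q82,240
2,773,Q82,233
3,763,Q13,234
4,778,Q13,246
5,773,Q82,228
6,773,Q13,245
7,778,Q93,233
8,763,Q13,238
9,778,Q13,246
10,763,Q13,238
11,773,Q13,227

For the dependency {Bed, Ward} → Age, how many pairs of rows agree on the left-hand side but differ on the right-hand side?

(Bed=773, Ward=Q82): violating pairs (2,5) — 1 pair.
(Bed=763, Ward=Q13): violating pairs (3,8), (3,10) — 2 pairs.
(Bed=778, Ward=Q13): all 2 rows agree on Age — 0 pairs.
(Bed=773, Ward=Q13): violating pairs (6,11) — 1 pair.

4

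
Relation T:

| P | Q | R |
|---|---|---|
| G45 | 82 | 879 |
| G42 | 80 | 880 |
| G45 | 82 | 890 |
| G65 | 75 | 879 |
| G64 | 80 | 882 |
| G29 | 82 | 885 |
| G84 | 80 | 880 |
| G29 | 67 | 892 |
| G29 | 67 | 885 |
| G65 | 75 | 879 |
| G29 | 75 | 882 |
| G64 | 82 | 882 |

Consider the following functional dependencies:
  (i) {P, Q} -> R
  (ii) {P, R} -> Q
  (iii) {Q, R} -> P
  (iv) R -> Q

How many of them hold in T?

0

(i) {P, Q} -> R: (P=G45, Q=82): 2 rows → R takes values {879, 890} — violation; (P=G29, Q=67): 2 rows → R takes values {892, 885} — violation — fails.
(ii) {P, R} -> Q: (P=G64, R=882): 2 rows → Q takes values {80, 82} — violation; (P=G29, R=885): 2 rows → Q takes values {82, 67} — violation — fails.
(iii) {Q, R} -> P: (Q=80, R=880): 2 rows → P takes values {G42, G84} — violation — fails.
(iv) R -> Q: R=879: 3 rows → Q takes values {82, 75} — violation; R=882: 3 rows → Q takes values {80, 75, 82} — violation; R=885: 2 rows → Q takes values {82, 67} — violation — fails.
None of the 4 dependencies hold.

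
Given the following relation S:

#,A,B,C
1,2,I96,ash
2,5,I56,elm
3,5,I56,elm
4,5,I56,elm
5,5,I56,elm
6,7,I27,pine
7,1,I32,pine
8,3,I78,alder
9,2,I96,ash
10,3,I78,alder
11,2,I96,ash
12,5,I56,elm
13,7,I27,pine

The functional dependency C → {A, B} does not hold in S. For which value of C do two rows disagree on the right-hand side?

pine

C=ash: rows 1, 9, 11 → {A,B} = (2, I96), (2, I96), (2, I96) ✓
C=elm: rows 2, 3, 4, 5, 12 → {A,B} = (5, I56), (5, I56), (5, I56), (5, I56), (5, I56) ✓
C=pine: rows 6, 7, 13 → {A,B} takes values {(7, I27), (1, I32)} — violation
C=alder: rows 8, 10 → {A,B} = (3, I78), (3, I78) ✓
The only C value with inconsistent RHS is C=pine.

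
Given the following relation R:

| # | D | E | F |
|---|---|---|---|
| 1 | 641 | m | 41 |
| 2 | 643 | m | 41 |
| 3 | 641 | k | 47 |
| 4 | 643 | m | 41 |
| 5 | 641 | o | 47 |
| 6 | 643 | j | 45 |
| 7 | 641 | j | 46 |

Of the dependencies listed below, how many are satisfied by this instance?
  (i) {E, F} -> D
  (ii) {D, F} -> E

0

(i) {E, F} -> D: (E=m, F=41): rows 1, 2, 4 → D takes values {641, 643} — violation — fails.
(ii) {D, F} -> E: (D=641, F=47): rows 3, 5 → E takes values {k, o} — violation — fails.
None of the 2 dependencies hold.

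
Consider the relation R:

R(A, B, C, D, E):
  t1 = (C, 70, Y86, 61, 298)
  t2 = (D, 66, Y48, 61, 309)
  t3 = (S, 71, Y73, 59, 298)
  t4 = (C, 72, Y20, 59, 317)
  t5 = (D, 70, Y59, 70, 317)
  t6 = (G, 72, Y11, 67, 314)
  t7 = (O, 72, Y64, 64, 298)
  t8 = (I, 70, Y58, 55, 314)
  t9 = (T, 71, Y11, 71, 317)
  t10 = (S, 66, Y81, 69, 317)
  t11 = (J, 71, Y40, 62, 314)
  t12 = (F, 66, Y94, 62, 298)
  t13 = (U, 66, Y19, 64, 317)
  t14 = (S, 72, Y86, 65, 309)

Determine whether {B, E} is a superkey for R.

Rows 10 and 13 have the same {B, E} value (B=66, E=317) but are distinct tuples, so {B, E} does not determine every attribute — not a superkey.

No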